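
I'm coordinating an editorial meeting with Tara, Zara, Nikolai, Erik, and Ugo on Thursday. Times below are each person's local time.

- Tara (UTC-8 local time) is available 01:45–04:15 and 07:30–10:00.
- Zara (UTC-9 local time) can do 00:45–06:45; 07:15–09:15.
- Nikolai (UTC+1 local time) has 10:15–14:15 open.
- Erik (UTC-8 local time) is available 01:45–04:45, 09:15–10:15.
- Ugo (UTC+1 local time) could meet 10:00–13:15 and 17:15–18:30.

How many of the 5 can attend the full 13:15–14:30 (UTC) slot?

1

Tara in UTC: 09:45-12:15, 15:30-18:00 (add 8h to convert from UTC-8).
Zara in UTC: 09:45-15:45, 16:15-18:15 (add 9h to convert from UTC-9).
Nikolai in UTC: 09:15-13:15 (subtract 1h to convert from UTC+1).
Erik in UTC: 09:45-12:45, 17:15-18:15 (add 8h to convert from UTC-8).
Ugo in UTC: 09:00-12:15, 16:15-17:30 (subtract 1h to convert from UTC+1).
Zara can make the full 13:15-14:30 slot — that's 1.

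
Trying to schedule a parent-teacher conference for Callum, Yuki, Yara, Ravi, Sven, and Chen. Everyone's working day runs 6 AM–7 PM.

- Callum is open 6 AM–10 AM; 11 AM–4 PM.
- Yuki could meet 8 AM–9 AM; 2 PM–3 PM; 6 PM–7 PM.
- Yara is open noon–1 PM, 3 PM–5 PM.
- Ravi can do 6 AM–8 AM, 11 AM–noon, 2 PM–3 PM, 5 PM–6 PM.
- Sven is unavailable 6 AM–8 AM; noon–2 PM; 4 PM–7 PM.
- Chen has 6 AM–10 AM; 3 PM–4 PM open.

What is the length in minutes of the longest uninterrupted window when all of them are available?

0

Callum free: 06:00-10:00, 11:00-16:00.
Yuki free: 08:00-09:00, 14:00-15:00, 18:00-19:00.
Yara free: 12:00-13:00, 15:00-17:00.
Ravi free: 06:00-08:00, 11:00-12:00, 14:00-15:00, 17:00-18:00.
Sven free: 08:00-12:00, 14:00-16:00 (invert busy blocks within the working day).
Chen free: 06:00-10:00, 15:00-16:00.
Callum ∩ Yuki: 08:00-09:00, 14:00-15:00.
Callum ∩ Yuki ∩ Yara: ∅.
Callum ∩ Yuki ∩ Yara ∩ Ravi: ∅.
Callum ∩ Yuki ∩ Yara ∩ Ravi ∩ Sven: ∅.
Callum ∩ Yuki ∩ Yara ∩ Ravi ∩ Sven ∩ Chen: ∅.
There is no time when everyone is free.
No common window exists, so the longest block is 0 minutes.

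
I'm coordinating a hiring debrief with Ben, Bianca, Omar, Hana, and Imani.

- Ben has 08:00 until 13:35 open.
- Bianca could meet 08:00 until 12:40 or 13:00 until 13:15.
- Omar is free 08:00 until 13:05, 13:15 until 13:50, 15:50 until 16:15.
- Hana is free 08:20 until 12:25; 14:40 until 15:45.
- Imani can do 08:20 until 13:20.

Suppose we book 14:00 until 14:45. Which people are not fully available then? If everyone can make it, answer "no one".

Ben: not fully free for 14:00-14:45. Bianca: not fully free for 14:00-14:45. Omar: not fully free for 14:00-14:45. Hana: not fully free for 14:00-14:45. Imani: not fully free for 14:00-14:45.

Ben, Bianca, Hana, Imani, Omar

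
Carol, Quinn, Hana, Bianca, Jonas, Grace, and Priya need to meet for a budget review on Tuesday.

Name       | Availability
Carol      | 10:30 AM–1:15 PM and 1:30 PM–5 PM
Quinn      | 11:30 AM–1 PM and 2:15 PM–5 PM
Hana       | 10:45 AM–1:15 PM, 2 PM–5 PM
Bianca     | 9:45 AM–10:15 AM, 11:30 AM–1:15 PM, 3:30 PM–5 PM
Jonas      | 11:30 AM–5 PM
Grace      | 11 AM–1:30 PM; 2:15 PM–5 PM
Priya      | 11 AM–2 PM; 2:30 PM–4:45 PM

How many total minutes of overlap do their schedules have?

Carol ∩ Quinn: 11:30-13:00, 14:15-17:00.
Carol ∩ Quinn ∩ Hana: 11:30-13:00, 14:15-17:00.
Carol ∩ Quinn ∩ Hana ∩ Bianca: 11:30-13:00, 15:30-17:00.
Carol ∩ Quinn ∩ Hana ∩ Bianca ∩ Jonas: 11:30-13:00, 15:30-17:00.
Carol ∩ Quinn ∩ Hana ∩ Bianca ∩ Jonas ∩ Grace: 11:30-13:00, 15:30-17:00.
Carol ∩ Quinn ∩ Hana ∩ Bianca ∩ Jonas ∩ Grace ∩ Priya: 11:30-13:00, 15:30-16:45.
Summing the common windows: 90 + 75 = 165 minutes.

165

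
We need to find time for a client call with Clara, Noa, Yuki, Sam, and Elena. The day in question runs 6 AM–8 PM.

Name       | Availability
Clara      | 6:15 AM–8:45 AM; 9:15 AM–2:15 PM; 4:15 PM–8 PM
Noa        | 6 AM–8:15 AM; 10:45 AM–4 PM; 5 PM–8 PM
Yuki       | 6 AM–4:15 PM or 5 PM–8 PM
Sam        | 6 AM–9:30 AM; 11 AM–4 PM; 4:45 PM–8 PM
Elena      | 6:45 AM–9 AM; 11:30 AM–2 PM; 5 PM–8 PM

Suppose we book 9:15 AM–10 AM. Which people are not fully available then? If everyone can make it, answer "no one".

Elena, Noa, Sam

Clara: free for 09:15-10:00. Noa: not fully free for 09:15-10:00. Yuki: free for 09:15-10:00. Sam: not fully free for 09:15-10:00. Elena: not fully free for 09:15-10:00.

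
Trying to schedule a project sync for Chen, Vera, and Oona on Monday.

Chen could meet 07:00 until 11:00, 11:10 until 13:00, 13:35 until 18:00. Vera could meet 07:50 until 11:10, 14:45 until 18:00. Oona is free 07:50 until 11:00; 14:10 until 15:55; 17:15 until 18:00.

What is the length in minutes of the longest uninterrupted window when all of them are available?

190

Chen ∩ Vera: 07:50-11:00, 14:45-18:00.
Chen ∩ Vera ∩ Oona: 07:50-11:00, 14:45-15:55, 17:15-18:00.
Those are the intersection windows.
The longest is 07:50-11:00 at 190 minutes.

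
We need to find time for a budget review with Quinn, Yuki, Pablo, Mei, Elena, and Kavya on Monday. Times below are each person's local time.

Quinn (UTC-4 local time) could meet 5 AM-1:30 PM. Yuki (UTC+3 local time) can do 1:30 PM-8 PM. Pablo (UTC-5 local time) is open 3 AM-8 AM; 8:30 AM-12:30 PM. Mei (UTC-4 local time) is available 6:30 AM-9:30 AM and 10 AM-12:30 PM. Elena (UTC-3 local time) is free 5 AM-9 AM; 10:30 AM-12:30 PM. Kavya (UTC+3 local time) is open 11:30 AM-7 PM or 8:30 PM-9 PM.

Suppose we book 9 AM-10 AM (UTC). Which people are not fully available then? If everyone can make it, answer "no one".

Quinn in UTC: 09:00-17:30 (add 4h to convert from UTC-4).
Yuki in UTC: 10:30-17:00 (subtract 3h to convert from UTC+3).
Pablo in UTC: 08:00-13:00, 13:30-17:30 (add 5h to convert from UTC-5).
Mei in UTC: 10:30-13:30, 14:00-16:30 (add 4h to convert from UTC-4).
Elena in UTC: 08:00-12:00, 13:30-15:30 (add 3h to convert from UTC-3).
Kavya in UTC: 08:30-16:00, 17:30-18:00 (subtract 3h to convert from UTC+3).
Quinn: free for 09:00-10:00. Yuki: not fully free for 09:00-10:00. Pablo: free for 09:00-10:00. Mei: not fully free for 09:00-10:00. Elena: free for 09:00-10:00. Kavya: free for 09:00-10:00.

Mei, Yuki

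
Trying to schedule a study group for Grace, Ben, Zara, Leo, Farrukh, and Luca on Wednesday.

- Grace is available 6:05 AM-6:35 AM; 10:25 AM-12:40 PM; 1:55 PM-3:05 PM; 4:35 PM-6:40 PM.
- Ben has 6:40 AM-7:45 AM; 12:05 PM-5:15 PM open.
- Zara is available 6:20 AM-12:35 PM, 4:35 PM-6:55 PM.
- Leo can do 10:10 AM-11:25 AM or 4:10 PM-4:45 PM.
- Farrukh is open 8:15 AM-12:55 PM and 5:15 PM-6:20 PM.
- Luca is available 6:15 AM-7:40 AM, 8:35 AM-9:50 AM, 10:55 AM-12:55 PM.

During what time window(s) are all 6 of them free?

none

Grace ∩ Ben: 12:05-12:40, 13:55-15:05, 16:35-17:15.
Grace ∩ Ben ∩ Zara: 12:05-12:35, 16:35-17:15.
Grace ∩ Ben ∩ Zara ∩ Leo: 16:35-16:45.
Grace ∩ Ben ∩ Zara ∩ Leo ∩ Farrukh: ∅.
Grace ∩ Ben ∩ Zara ∩ Leo ∩ Farrukh ∩ Luca: ∅.
There is no time when everyone is free.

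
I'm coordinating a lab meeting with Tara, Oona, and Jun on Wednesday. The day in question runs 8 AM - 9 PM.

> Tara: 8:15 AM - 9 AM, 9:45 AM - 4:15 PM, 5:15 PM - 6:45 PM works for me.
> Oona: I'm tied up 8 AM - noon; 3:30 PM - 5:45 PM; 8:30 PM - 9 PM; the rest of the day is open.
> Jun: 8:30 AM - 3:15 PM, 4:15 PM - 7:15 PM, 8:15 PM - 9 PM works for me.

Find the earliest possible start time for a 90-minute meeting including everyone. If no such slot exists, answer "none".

Tara free: 08:15-09:00, 09:45-16:15, 17:15-18:45.
Oona free: 12:00-15:30, 17:45-20:30 (invert busy blocks within the working day).
Jun free: 08:30-15:15, 16:15-19:15, 20:15-21:00.
Tara ∩ Oona: 12:00-15:30, 17:45-18:45.
Tara ∩ Oona ∩ Jun: 12:00-15:15, 17:45-18:45.
The first common window of at least 90 minutes is 12:00-15:15, so the earliest start is 12:00.

12:00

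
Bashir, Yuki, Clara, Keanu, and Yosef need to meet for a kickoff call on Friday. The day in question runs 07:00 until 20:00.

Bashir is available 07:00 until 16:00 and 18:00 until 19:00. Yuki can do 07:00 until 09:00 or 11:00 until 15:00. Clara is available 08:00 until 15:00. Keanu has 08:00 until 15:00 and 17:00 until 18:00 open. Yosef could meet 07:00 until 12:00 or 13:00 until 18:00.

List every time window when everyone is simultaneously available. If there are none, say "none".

Bashir ∩ Yuki: 07:00-09:00, 11:00-15:00.
Bashir ∩ Yuki ∩ Clara: 08:00-09:00, 11:00-15:00.
Bashir ∩ Yuki ∩ Clara ∩ Keanu: 08:00-09:00, 11:00-15:00.
Bashir ∩ Yuki ∩ Clara ∩ Keanu ∩ Yosef: 08:00-09:00, 11:00-12:00, 13:00-15:00.

08:00-09:00, 11:00-12:00, 13:00-15:00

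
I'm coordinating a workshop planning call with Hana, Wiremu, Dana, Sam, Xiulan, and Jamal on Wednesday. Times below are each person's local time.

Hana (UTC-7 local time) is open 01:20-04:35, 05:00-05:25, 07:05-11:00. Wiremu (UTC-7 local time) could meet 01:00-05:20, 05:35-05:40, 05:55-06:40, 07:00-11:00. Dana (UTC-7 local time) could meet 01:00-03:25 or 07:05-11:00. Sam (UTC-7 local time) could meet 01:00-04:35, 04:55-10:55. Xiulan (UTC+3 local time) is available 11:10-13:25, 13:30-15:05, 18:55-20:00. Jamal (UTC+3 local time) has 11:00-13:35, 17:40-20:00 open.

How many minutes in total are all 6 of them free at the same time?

190

Hana in UTC: 08:20-11:35, 12:00-12:25, 14:05-18:00 (add 7h to convert from UTC-7).
Wiremu in UTC: 08:00-12:20, 12:35-12:40, 12:55-13:40, 14:00-18:00 (add 7h to convert from UTC-7).
Dana in UTC: 08:00-10:25, 14:05-18:00 (add 7h to convert from UTC-7).
Sam in UTC: 08:00-11:35, 11:55-17:55 (add 7h to convert from UTC-7).
Xiulan in UTC: 08:10-10:25, 10:30-12:05, 15:55-17:00 (subtract 3h to convert from UTC+3).
Jamal in UTC: 08:00-10:35, 14:40-17:00 (subtract 3h to convert from UTC+3).
Hana ∩ Wiremu: 08:20-11:35, 12:00-12:20, 14:05-18:00.
Hana ∩ Wiremu ∩ Dana: 08:20-10:25, 14:05-18:00.
Hana ∩ Wiremu ∩ Dana ∩ Sam: 08:20-10:25, 14:05-17:55.
Hana ∩ Wiremu ∩ Dana ∩ Sam ∩ Xiulan: 08:20-10:25, 15:55-17:00.
Hana ∩ Wiremu ∩ Dana ∩ Sam ∩ Xiulan ∩ Jamal: 08:20-10:25, 15:55-17:00.
Those are the intersection windows.
Summing the common windows: 125 + 65 = 190 minutes.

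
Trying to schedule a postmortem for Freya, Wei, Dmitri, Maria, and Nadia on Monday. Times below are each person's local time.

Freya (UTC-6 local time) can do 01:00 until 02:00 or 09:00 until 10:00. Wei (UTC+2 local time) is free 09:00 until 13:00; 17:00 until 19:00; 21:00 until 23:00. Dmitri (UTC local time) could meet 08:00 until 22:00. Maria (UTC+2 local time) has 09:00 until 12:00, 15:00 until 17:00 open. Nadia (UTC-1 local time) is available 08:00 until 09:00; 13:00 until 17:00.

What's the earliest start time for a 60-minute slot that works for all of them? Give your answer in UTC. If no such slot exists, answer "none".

Freya in UTC: 07:00-08:00, 15:00-16:00 (add 6h to convert from UTC-6).
Wei in UTC: 07:00-11:00, 15:00-17:00, 19:00-21:00 (subtract 2h to convert from UTC+2).
Dmitri in UTC: 08:00-22:00.
Maria in UTC: 07:00-10:00, 13:00-15:00 (subtract 2h to convert from UTC+2).
Nadia in UTC: 09:00-10:00, 14:00-18:00 (add 1h to convert from UTC-1).
Freya ∩ Wei: 07:00-08:00, 15:00-16:00.
Freya ∩ Wei ∩ Dmitri: 15:00-16:00.
Freya ∩ Wei ∩ Dmitri ∩ Maria: ∅.
Freya ∩ Wei ∩ Dmitri ∩ Maria ∩ Nadia: ∅.
There is no time when everyone is free.
No common window is at least 60 minutes long.

none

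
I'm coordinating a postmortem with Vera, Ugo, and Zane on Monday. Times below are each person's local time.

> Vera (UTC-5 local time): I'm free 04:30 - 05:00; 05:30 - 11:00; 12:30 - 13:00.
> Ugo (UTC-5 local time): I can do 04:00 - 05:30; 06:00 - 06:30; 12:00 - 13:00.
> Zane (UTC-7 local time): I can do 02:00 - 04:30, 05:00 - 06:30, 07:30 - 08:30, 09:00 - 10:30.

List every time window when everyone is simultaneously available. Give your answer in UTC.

Vera in UTC: 09:30-10:00, 10:30-16:00, 17:30-18:00 (add 5h to convert from UTC-5).
Ugo in UTC: 09:00-10:30, 11:00-11:30, 17:00-18:00 (add 5h to convert from UTC-5).
Zane in UTC: 09:00-11:30, 12:00-13:30, 14:30-15:30, 16:00-17:30 (add 7h to convert from UTC-7).
Vera ∩ Ugo: 09:30-10:00, 11:00-11:30, 17:30-18:00.
Vera ∩ Ugo ∩ Zane: 09:30-10:00, 11:00-11:30.

09:30-10:00, 11:00-11:30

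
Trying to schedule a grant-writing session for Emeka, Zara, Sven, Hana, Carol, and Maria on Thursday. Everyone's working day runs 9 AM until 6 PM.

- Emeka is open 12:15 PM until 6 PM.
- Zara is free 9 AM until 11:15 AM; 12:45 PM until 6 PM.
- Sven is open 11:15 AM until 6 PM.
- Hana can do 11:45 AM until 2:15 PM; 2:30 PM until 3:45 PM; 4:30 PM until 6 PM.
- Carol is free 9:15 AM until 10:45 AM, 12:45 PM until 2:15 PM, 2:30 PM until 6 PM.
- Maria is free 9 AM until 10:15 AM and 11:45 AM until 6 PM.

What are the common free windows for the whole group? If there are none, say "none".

12:45-14:15, 14:30-15:45, 16:30-18:00

Emeka ∩ Zara: 12:45-18:00.
Emeka ∩ Zara ∩ Sven: 12:45-18:00.
Emeka ∩ Zara ∩ Sven ∩ Hana: 12:45-14:15, 14:30-15:45, 16:30-18:00.
Emeka ∩ Zara ∩ Sven ∩ Hana ∩ Carol: 12:45-14:15, 14:30-15:45, 16:30-18:00.
Emeka ∩ Zara ∩ Sven ∩ Hana ∩ Carol ∩ Maria: 12:45-14:15, 14:30-15:45, 16:30-18:00.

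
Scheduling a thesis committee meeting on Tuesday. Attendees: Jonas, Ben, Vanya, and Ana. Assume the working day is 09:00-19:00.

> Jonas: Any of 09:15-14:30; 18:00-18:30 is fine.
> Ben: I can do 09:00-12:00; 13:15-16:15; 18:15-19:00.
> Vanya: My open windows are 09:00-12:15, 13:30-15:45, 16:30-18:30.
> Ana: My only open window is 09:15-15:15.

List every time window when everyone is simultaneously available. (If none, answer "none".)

09:15-12:00, 13:30-14:30

Jonas ∩ Ben: 09:15-12:00, 13:15-14:30, 18:15-18:30.
Jonas ∩ Ben ∩ Vanya: 09:15-12:00, 13:30-14:30, 18:15-18:30.
Jonas ∩ Ben ∩ Vanya ∩ Ana: 09:15-12:00, 13:30-14:30.
So the common availability across everyone is 09:15-12:00, 13:30-14:30.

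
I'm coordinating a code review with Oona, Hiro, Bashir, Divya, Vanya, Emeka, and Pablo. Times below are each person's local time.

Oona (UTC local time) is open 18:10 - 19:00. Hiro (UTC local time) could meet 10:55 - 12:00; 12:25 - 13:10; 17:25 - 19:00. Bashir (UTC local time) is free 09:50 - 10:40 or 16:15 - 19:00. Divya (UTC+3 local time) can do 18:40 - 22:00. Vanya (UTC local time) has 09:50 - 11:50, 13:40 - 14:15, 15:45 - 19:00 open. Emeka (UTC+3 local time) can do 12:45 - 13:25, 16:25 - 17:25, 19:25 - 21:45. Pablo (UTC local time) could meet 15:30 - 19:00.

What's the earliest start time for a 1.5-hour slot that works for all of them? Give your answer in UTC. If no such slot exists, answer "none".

Oona in UTC: 18:10-19:00.
Hiro in UTC: 10:55-12:00, 12:25-13:10, 17:25-19:00.
Bashir in UTC: 09:50-10:40, 16:15-19:00.
Divya in UTC: 15:40-19:00 (subtract 3h to convert from UTC+3).
Vanya in UTC: 09:50-11:50, 13:40-14:15, 15:45-19:00.
Emeka in UTC: 09:45-10:25, 13:25-14:25, 16:25-18:45 (subtract 3h to convert from UTC+3).
Pablo in UTC: 15:30-19:00.
Oona ∩ Hiro: 18:10-19:00.
Oona ∩ Hiro ∩ Bashir: 18:10-19:00.
Oona ∩ Hiro ∩ Bashir ∩ Divya: 18:10-19:00.
Oona ∩ Hiro ∩ Bashir ∩ Divya ∩ Vanya: 18:10-19:00.
Oona ∩ Hiro ∩ Bashir ∩ Divya ∩ Vanya ∩ Emeka: 18:10-18:45.
Oona ∩ Hiro ∩ Bashir ∩ Divya ∩ Vanya ∩ Emeka ∩ Pablo: 18:10-18:45.
So the common availability across everyone is 18:10-18:45.
No common window is at least 90 minutes long.

none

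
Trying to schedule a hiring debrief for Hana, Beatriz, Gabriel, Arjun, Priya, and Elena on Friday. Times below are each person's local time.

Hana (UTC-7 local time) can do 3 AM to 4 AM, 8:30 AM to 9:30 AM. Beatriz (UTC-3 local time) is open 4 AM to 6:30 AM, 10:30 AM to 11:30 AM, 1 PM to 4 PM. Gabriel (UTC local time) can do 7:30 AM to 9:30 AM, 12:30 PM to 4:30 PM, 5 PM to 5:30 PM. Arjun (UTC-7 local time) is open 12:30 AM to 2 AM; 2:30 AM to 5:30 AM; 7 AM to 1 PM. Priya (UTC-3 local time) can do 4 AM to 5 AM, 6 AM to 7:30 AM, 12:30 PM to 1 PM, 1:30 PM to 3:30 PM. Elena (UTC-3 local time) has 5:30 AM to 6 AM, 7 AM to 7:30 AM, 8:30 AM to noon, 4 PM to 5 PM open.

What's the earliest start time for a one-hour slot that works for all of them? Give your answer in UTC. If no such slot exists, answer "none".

Hana in UTC: 10:00-11:00, 15:30-16:30 (add 7h to convert from UTC-7).
Beatriz in UTC: 07:00-09:30, 13:30-14:30, 16:00-19:00 (add 3h to convert from UTC-3).
Gabriel in UTC: 07:30-09:30, 12:30-16:30, 17:00-17:30.
Arjun in UTC: 07:30-09:00, 09:30-12:30, 14:00-20:00 (add 7h to convert from UTC-7).
Priya in UTC: 07:00-08:00, 09:00-10:30, 15:30-16:00, 16:30-18:30 (add 3h to convert from UTC-3).
Elena in UTC: 08:30-09:00, 10:00-10:30, 11:30-15:00, 19:00-20:00 (add 3h to convert from UTC-3).
Hana ∩ Beatriz: 16:00-16:30.
Hana ∩ Beatriz ∩ Gabriel: 16:00-16:30.
Hana ∩ Beatriz ∩ Gabriel ∩ Arjun: 16:00-16:30.
Hana ∩ Beatriz ∩ Gabriel ∩ Arjun ∩ Priya: ∅.
Hana ∩ Beatriz ∩ Gabriel ∩ Arjun ∩ Priya ∩ Elena: ∅.
There is no time when everyone is free.
No common window is at least 60 minutes long.

none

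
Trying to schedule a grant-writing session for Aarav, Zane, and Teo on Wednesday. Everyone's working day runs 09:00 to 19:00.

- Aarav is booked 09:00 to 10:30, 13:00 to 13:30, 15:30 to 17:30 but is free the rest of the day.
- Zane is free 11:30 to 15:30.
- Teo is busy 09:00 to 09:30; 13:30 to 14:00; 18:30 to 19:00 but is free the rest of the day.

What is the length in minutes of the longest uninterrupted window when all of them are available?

Aarav free: 10:30-13:00, 13:30-15:30, 17:30-19:00 (invert busy blocks within the working day).
Zane free: 11:30-15:30.
Teo free: 09:30-13:30, 14:00-18:30 (invert busy blocks within the working day).
Aarav ∩ Zane: 11:30-13:00, 13:30-15:30.
Aarav ∩ Zane ∩ Teo: 11:30-13:00, 14:00-15:30.
So the common availability across everyone is 11:30-13:00, 14:00-15:30.
The longest is 11:30-13:00 at 90 minutes.

90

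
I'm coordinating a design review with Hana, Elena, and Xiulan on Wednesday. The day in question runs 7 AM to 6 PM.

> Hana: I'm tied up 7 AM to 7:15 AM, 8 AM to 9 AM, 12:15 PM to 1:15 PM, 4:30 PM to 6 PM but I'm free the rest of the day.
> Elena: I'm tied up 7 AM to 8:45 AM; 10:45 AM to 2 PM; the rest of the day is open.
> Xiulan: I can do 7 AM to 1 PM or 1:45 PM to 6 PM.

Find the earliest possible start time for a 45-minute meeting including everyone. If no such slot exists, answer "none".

09:00

Hana free: 07:15-08:00, 09:00-12:15, 13:15-16:30 (invert busy blocks within the working day).
Elena free: 08:45-10:45, 14:00-18:00 (invert busy blocks within the working day).
Xiulan free: 07:00-13:00, 13:45-18:00.
Hana ∩ Elena: 09:00-10:45, 14:00-16:30.
Hana ∩ Elena ∩ Xiulan: 09:00-10:45, 14:00-16:30.
The first common window of at least 45 minutes is 09:00-10:45, so the earliest start is 09:00.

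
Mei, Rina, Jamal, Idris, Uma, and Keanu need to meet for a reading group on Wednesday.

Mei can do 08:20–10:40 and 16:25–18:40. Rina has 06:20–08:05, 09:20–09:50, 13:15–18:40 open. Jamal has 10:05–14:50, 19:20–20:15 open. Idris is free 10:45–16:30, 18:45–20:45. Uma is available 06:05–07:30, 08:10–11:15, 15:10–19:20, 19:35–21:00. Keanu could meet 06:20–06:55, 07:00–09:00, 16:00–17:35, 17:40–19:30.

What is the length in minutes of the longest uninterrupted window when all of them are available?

0

Mei ∩ Rina: 09:20-09:50, 16:25-18:40.
Mei ∩ Rina ∩ Jamal: ∅.
Mei ∩ Rina ∩ Jamal ∩ Idris: ∅.
Mei ∩ Rina ∩ Jamal ∩ Idris ∩ Uma: ∅.
Mei ∩ Rina ∩ Jamal ∩ Idris ∩ Uma ∩ Keanu: ∅.
There is no time when everyone is free.
No common window exists, so the longest block is 0 minutes.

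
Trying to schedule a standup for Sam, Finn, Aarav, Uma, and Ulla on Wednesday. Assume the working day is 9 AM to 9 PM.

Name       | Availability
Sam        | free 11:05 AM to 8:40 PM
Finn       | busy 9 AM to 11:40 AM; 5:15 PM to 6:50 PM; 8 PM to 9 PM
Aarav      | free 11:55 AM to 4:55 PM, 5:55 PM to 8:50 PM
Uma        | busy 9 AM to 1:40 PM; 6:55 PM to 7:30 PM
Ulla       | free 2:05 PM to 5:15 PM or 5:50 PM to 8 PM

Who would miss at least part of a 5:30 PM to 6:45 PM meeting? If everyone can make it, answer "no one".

Sam free: 11:05-20:40.
Finn free: 11:40-17:15, 18:50-20:00 (invert busy blocks within the working day).
Aarav free: 11:55-16:55, 17:55-20:50.
Uma free: 13:40-18:55, 19:30-21:00 (invert busy blocks within the working day).
Ulla free: 14:05-17:15, 17:50-20:00.
Sam: free for 17:30-18:45. Finn: not fully free for 17:30-18:45. Aarav: not fully free for 17:30-18:45. Uma: free for 17:30-18:45. Ulla: not fully free for 17:30-18:45.

Aarav, Finn, Ulla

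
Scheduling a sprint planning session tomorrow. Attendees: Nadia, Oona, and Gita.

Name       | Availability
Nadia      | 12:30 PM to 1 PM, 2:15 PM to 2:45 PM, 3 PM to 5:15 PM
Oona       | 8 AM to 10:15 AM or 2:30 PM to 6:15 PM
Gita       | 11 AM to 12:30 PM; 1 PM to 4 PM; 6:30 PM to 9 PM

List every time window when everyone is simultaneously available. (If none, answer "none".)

14:30-14:45, 15:00-16:00

Nadia ∩ Oona: 14:30-14:45, 15:00-17:15.
Nadia ∩ Oona ∩ Gita: 14:30-14:45, 15:00-16:00.
So the common availability across everyone is 14:30-14:45, 15:00-16:00.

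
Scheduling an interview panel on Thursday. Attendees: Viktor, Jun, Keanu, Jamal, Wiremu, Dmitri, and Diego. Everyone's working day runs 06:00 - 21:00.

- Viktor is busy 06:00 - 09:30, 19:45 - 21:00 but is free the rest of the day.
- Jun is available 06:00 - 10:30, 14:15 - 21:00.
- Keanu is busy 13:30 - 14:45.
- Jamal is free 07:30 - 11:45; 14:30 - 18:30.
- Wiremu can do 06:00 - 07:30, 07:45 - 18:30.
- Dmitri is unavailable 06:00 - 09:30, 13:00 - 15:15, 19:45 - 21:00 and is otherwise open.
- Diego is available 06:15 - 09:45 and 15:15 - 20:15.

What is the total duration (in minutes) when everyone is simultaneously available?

Viktor free: 09:30-19:45 (invert busy blocks within the working day).
Jun free: 06:00-10:30, 14:15-21:00.
Keanu free: 06:00-13:30, 14:45-21:00 (invert busy blocks within the working day).
Jamal free: 07:30-11:45, 14:30-18:30.
Wiremu free: 06:00-07:30, 07:45-18:30.
Dmitri free: 09:30-13:00, 15:15-19:45 (invert busy blocks within the working day).
Diego free: 06:15-09:45, 15:15-20:15.
Viktor ∩ Jun: 09:30-10:30, 14:15-19:45.
Viktor ∩ Jun ∩ Keanu: 09:30-10:30, 14:45-19:45.
Viktor ∩ Jun ∩ Keanu ∩ Jamal: 09:30-10:30, 14:45-18:30.
Viktor ∩ Jun ∩ Keanu ∩ Jamal ∩ Wiremu: 09:30-10:30, 14:45-18:30.
Viktor ∩ Jun ∩ Keanu ∩ Jamal ∩ Wiremu ∩ Dmitri: 09:30-10:30, 15:15-18:30.
Viktor ∩ Jun ∩ Keanu ∩ Jamal ∩ Wiremu ∩ Dmitri ∩ Diego: 09:30-09:45, 15:15-18:30.
Summing the common windows: 15 + 195 = 210 minutes.

210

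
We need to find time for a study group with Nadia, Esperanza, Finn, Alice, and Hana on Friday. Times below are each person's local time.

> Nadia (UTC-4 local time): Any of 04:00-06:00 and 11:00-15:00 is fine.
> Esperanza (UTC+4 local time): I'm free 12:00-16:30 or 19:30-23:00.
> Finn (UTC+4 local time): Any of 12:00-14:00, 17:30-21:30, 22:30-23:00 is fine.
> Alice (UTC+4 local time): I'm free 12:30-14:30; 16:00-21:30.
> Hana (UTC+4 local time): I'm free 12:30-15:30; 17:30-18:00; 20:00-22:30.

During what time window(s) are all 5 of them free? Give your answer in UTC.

Nadia in UTC: 08:00-10:00, 15:00-19:00 (add 4h to convert from UTC-4).
Esperanza in UTC: 08:00-12:30, 15:30-19:00 (subtract 4h to convert from UTC+4).
Finn in UTC: 08:00-10:00, 13:30-17:30, 18:30-19:00 (subtract 4h to convert from UTC+4).
Alice in UTC: 08:30-10:30, 12:00-17:30 (subtract 4h to convert from UTC+4).
Hana in UTC: 08:30-11:30, 13:30-14:00, 16:00-18:30 (subtract 4h to convert from UTC+4).
Nadia ∩ Esperanza: 08:00-10:00, 15:30-19:00.
Nadia ∩ Esperanza ∩ Finn: 08:00-10:00, 15:30-17:30, 18:30-19:00.
Nadia ∩ Esperanza ∩ Finn ∩ Alice: 08:30-10:00, 15:30-17:30.
Nadia ∩ Esperanza ∩ Finn ∩ Alice ∩ Hana: 08:30-10:00, 16:00-17:30.

08:30-10:00, 16:00-17:30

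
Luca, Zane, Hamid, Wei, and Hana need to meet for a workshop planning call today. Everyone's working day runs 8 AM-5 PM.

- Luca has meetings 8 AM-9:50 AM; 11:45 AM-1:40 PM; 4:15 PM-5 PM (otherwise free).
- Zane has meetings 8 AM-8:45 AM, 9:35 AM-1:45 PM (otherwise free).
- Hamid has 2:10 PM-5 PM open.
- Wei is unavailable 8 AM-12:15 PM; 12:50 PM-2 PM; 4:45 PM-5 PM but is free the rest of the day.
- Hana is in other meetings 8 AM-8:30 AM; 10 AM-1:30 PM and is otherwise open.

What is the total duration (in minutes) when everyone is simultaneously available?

125

Luca free: 09:50-11:45, 13:40-16:15 (invert busy blocks within the working day).
Zane free: 08:45-09:35, 13:45-17:00 (invert busy blocks within the working day).
Hamid free: 14:10-17:00.
Wei free: 12:15-12:50, 14:00-16:45 (invert busy blocks within the working day).
Hana free: 08:30-10:00, 13:30-17:00 (invert busy blocks within the working day).
Luca ∩ Zane: 13:45-16:15.
Luca ∩ Zane ∩ Hamid: 14:10-16:15.
Luca ∩ Zane ∩ Hamid ∩ Wei: 14:10-16:15.
Luca ∩ Zane ∩ Hamid ∩ Wei ∩ Hana: 14:10-16:15.
That's a single block of 125 minutes.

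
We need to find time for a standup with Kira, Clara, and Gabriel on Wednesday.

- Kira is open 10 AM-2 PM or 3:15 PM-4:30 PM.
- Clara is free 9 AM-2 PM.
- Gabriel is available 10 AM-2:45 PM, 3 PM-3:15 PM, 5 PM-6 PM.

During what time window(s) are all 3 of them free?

10:00-14:00

Kira ∩ Clara: 10:00-14:00.
Kira ∩ Clara ∩ Gabriel: 10:00-14:00.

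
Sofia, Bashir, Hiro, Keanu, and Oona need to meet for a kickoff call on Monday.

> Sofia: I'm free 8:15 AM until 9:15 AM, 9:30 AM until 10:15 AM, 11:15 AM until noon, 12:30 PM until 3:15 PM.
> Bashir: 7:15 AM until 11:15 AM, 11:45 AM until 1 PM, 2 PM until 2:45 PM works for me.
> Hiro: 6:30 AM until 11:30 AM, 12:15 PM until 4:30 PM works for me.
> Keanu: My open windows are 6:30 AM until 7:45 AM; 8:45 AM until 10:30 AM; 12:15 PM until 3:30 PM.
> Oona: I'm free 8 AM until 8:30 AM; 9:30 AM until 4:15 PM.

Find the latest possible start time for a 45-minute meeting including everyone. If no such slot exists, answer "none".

14:00

Sofia ∩ Bashir: 08:15-09:15, 09:30-10:15, 11:45-12:00, 12:30-13:00, 14:00-14:45.
Sofia ∩ Bashir ∩ Hiro: 08:15-09:15, 09:30-10:15, 12:30-13:00, 14:00-14:45.
Sofia ∩ Bashir ∩ Hiro ∩ Keanu: 08:45-09:15, 09:30-10:15, 12:30-13:00, 14:00-14:45.
Sofia ∩ Bashir ∩ Hiro ∩ Keanu ∩ Oona: 09:30-10:15, 12:30-13:00, 14:00-14:45.
Those are the intersection windows.
The last common window of at least 45 minutes is 14:00-14:45; a 45-minute meeting can start as late as 14:00 and still end by 14:45.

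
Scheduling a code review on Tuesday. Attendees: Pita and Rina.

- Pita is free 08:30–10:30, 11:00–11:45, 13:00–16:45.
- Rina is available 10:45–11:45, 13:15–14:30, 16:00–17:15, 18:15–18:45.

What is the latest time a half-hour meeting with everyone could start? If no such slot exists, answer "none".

Pita ∩ Rina: 11:00-11:45, 13:15-14:30, 16:00-16:45.
Those are the intersection windows.
The last common window of at least 30 minutes is 16:00-16:45; a 30-minute meeting can start as late as 16:15 and still end by 16:45.

16:15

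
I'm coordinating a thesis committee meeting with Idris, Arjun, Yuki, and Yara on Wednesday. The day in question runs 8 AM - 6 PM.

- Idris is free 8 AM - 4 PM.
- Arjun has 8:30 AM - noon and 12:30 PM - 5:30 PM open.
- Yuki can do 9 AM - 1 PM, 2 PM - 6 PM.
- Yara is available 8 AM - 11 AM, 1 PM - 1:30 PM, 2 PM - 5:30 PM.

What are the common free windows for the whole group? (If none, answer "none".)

Idris ∩ Arjun: 08:30-12:00, 12:30-16:00.
Idris ∩ Arjun ∩ Yuki: 09:00-12:00, 12:30-13:00, 14:00-16:00.
Idris ∩ Arjun ∩ Yuki ∩ Yara: 09:00-11:00, 14:00-16:00.

09:00-11:00, 14:00-16:00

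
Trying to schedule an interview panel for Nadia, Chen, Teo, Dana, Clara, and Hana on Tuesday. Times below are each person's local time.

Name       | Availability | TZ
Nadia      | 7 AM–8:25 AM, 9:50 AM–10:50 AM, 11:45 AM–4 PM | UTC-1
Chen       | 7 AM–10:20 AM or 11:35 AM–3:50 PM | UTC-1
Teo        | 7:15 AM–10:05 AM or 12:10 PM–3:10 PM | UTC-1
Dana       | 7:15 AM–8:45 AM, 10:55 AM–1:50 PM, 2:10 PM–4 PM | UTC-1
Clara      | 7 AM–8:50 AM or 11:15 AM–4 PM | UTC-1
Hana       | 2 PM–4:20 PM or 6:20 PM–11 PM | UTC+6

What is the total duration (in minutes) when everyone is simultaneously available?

230

Nadia in UTC: 08:00-09:25, 10:50-11:50, 12:45-17:00 (add 1h to convert from UTC-1).
Chen in UTC: 08:00-11:20, 12:35-16:50 (add 1h to convert from UTC-1).
Teo in UTC: 08:15-11:05, 13:10-16:10 (add 1h to convert from UTC-1).
Dana in UTC: 08:15-09:45, 11:55-14:50, 15:10-17:00 (add 1h to convert from UTC-1).
Clara in UTC: 08:00-09:50, 12:15-17:00 (add 1h to convert from UTC-1).
Hana in UTC: 08:00-10:20, 12:20-17:00 (subtract 6h to convert from UTC+6).
Nadia ∩ Chen: 08:00-09:25, 10:50-11:20, 12:45-16:50.
Nadia ∩ Chen ∩ Teo: 08:15-09:25, 10:50-11:05, 13:10-16:10.
Nadia ∩ Chen ∩ Teo ∩ Dana: 08:15-09:25, 13:10-14:50, 15:10-16:10.
Nadia ∩ Chen ∩ Teo ∩ Dana ∩ Clara: 08:15-09:25, 13:10-14:50, 15:10-16:10.
Nadia ∩ Chen ∩ Teo ∩ Dana ∩ Clara ∩ Hana: 08:15-09:25, 13:10-14:50, 15:10-16:10.
Summing the common windows: 70 + 100 + 60 = 230 minutes.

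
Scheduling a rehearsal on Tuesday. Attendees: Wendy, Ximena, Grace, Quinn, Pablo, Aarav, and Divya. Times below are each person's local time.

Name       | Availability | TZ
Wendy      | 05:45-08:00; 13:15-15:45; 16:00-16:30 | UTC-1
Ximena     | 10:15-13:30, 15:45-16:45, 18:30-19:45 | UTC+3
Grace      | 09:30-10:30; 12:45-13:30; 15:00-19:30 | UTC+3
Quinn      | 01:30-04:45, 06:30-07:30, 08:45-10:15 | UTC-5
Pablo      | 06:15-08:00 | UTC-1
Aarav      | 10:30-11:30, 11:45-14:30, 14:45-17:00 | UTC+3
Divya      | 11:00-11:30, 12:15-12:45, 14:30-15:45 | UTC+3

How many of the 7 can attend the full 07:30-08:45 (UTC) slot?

4

Wendy in UTC: 06:45-09:00, 14:15-16:45, 17:00-17:30 (add 1h to convert from UTC-1).
Ximena in UTC: 07:15-10:30, 12:45-13:45, 15:30-16:45 (subtract 3h to convert from UTC+3).
Grace in UTC: 06:30-07:30, 09:45-10:30, 12:00-16:30 (subtract 3h to convert from UTC+3).
Quinn in UTC: 06:30-09:45, 11:30-12:30, 13:45-15:15 (add 5h to convert from UTC-5).
Pablo in UTC: 07:15-09:00 (add 1h to convert from UTC-1).
Aarav in UTC: 07:30-08:30, 08:45-11:30, 11:45-14:00 (subtract 3h to convert from UTC+3).
Divya in UTC: 08:00-08:30, 09:15-09:45, 11:30-12:45 (subtract 3h to convert from UTC+3).
Wendy, Ximena, Quinn, and Pablo can make the full 07:30-08:45 slot — that's 4.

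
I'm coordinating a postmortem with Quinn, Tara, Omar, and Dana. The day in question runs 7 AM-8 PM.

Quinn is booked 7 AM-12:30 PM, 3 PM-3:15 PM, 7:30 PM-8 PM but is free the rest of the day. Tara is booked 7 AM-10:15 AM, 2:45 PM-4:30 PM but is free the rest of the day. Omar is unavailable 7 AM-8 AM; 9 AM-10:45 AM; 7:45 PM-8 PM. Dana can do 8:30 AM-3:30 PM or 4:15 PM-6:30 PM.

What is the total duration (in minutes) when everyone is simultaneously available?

Quinn free: 12:30-15:00, 15:15-19:30 (invert busy blocks within the working day).
Tara free: 10:15-14:45, 16:30-20:00 (invert busy blocks within the working day).
Omar free: 08:00-09:00, 10:45-19:45 (invert busy blocks within the working day).
Dana free: 08:30-15:30, 16:15-18:30.
Quinn ∩ Tara: 12:30-14:45, 16:30-19:30.
Quinn ∩ Tara ∩ Omar: 12:30-14:45, 16:30-19:30.
Quinn ∩ Tara ∩ Omar ∩ Dana: 12:30-14:45, 16:30-18:30.
Summing the common windows: 135 + 120 = 255 minutes.

255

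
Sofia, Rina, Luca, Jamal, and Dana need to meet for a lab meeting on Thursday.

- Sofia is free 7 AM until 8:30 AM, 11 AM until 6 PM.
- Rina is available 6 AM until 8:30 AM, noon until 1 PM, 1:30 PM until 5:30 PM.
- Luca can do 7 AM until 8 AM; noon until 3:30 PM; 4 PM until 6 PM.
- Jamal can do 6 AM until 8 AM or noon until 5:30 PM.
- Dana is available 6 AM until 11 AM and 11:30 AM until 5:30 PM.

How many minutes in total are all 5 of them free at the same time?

Sofia ∩ Rina: 07:00-08:30, 12:00-13:00, 13:30-17:30.
Sofia ∩ Rina ∩ Luca: 07:00-08:00, 12:00-13:00, 13:30-15:30, 16:00-17:30.
Sofia ∩ Rina ∩ Luca ∩ Jamal: 07:00-08:00, 12:00-13:00, 13:30-15:30, 16:00-17:30.
Sofia ∩ Rina ∩ Luca ∩ Jamal ∩ Dana: 07:00-08:00, 12:00-13:00, 13:30-15:30, 16:00-17:30.
Summing the common windows: 60 + 60 + 120 + 90 = 330 minutes.

330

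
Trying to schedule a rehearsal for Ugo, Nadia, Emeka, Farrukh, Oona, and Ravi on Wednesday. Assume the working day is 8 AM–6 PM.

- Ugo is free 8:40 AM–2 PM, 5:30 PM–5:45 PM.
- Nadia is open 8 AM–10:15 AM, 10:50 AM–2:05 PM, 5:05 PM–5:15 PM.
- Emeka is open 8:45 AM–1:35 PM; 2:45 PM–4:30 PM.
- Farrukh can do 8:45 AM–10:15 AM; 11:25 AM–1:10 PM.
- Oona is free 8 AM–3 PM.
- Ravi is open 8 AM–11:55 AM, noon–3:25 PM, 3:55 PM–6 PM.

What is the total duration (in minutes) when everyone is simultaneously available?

Ugo ∩ Nadia: 08:40-10:15, 10:50-14:00.
Ugo ∩ Nadia ∩ Emeka: 08:45-10:15, 10:50-13:35.
Ugo ∩ Nadia ∩ Emeka ∩ Farrukh: 08:45-10:15, 11:25-13:10.
Ugo ∩ Nadia ∩ Emeka ∩ Farrukh ∩ Oona: 08:45-10:15, 11:25-13:10.
Ugo ∩ Nadia ∩ Emeka ∩ Farrukh ∩ Oona ∩ Ravi: 08:45-10:15, 11:25-11:55, 12:00-13:10.
So the common availability across everyone is 08:45-10:15, 11:25-11:55, 12:00-13:10.
Summing the common windows: 90 + 30 + 70 = 190 minutes.

190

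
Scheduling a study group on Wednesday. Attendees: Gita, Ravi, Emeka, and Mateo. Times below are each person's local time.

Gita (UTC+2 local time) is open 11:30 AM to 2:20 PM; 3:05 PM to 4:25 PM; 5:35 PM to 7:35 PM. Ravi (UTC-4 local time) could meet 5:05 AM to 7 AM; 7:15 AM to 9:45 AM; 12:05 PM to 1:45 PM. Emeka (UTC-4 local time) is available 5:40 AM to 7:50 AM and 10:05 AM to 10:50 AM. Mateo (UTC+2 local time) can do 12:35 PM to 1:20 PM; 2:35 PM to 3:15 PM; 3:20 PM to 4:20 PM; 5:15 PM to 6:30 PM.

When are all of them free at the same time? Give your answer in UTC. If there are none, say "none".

Gita in UTC: 09:30-12:20, 13:05-14:25, 15:35-17:35 (subtract 2h to convert from UTC+2).
Ravi in UTC: 09:05-11:00, 11:15-13:45, 16:05-17:45 (add 4h to convert from UTC-4).
Emeka in UTC: 09:40-11:50, 14:05-14:50 (add 4h to convert from UTC-4).
Mateo in UTC: 10:35-11:20, 12:35-13:15, 13:20-14:20, 15:15-16:30 (subtract 2h to convert from UTC+2).
Gita ∩ Ravi: 09:30-11:00, 11:15-12:20, 13:05-13:45, 16:05-17:35.
Gita ∩ Ravi ∩ Emeka: 09:40-11:00, 11:15-11:50.
Gita ∩ Ravi ∩ Emeka ∩ Mateo: 10:35-11:00, 11:15-11:20.

10:35-11:00, 11:15-11:20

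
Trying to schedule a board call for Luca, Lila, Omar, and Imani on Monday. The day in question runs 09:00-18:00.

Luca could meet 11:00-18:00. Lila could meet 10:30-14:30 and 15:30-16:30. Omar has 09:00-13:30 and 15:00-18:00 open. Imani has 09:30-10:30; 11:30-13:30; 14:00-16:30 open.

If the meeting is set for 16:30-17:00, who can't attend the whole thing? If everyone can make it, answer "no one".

Luca: free for 16:30-17:00. Lila: not fully free for 16:30-17:00. Omar: free for 16:30-17:00. Imani: not fully free for 16:30-17:00.

Imani, Lila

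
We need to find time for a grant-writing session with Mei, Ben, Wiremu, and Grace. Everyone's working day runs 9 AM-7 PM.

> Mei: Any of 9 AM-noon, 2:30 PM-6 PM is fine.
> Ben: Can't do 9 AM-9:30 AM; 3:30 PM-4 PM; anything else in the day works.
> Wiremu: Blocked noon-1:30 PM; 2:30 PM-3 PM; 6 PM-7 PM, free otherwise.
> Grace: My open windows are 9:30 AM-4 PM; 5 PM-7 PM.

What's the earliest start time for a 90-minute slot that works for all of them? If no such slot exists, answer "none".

09:30

Mei free: 09:00-12:00, 14:30-18:00.
Ben free: 09:30-15:30, 16:00-19:00 (invert busy blocks within the working day).
Wiremu free: 09:00-12:00, 13:30-14:30, 15:00-18:00 (invert busy blocks within the working day).
Grace free: 09:30-16:00, 17:00-19:00.
Mei ∩ Ben: 09:30-12:00, 14:30-15:30, 16:00-18:00.
Mei ∩ Ben ∩ Wiremu: 09:30-12:00, 15:00-15:30, 16:00-18:00.
Mei ∩ Ben ∩ Wiremu ∩ Grace: 09:30-12:00, 15:00-15:30, 17:00-18:00.
Those are the intersection windows.
The first common window of at least 90 minutes is 09:30-12:00, so the earliest start is 09:30.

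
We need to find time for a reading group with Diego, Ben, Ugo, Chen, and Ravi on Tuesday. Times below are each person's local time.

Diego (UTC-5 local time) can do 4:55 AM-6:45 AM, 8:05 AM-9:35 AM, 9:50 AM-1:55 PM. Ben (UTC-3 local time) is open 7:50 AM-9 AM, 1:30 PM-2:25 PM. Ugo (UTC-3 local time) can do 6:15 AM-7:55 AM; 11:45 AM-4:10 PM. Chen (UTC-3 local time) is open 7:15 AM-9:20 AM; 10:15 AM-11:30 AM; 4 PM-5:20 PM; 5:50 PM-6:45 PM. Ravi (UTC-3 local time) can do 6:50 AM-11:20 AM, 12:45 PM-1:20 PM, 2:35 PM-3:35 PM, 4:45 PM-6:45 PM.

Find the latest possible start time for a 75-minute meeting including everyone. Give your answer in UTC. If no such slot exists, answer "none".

none

Diego in UTC: 09:55-11:45, 13:05-14:35, 14:50-18:55 (add 5h to convert from UTC-5).
Ben in UTC: 10:50-12:00, 16:30-17:25 (add 3h to convert from UTC-3).
Ugo in UTC: 09:15-10:55, 14:45-19:10 (add 3h to convert from UTC-3).
Chen in UTC: 10:15-12:20, 13:15-14:30, 19:00-20:20, 20:50-21:45 (add 3h to convert from UTC-3).
Ravi in UTC: 09:50-14:20, 15:45-16:20, 17:35-18:35, 19:45-21:45 (add 3h to convert from UTC-3).
Diego ∩ Ben: 10:50-11:45, 16:30-17:25.
Diego ∩ Ben ∩ Ugo: 10:50-10:55, 16:30-17:25.
Diego ∩ Ben ∩ Ugo ∩ Chen: 10:50-10:55.
Diego ∩ Ben ∩ Ugo ∩ Chen ∩ Ravi: 10:50-10:55.
Those are the intersection windows.
No common window is at least 75 minutes long.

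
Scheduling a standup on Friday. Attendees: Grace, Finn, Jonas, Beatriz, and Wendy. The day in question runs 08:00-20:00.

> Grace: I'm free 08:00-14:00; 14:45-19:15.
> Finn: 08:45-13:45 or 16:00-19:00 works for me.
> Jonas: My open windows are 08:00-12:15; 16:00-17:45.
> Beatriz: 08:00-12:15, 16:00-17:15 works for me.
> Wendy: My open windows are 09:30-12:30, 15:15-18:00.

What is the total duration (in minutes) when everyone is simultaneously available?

240

Grace ∩ Finn: 08:45-13:45, 16:00-19:00.
Grace ∩ Finn ∩ Jonas: 08:45-12:15, 16:00-17:45.
Grace ∩ Finn ∩ Jonas ∩ Beatriz: 08:45-12:15, 16:00-17:15.
Grace ∩ Finn ∩ Jonas ∩ Beatriz ∩ Wendy: 09:30-12:15, 16:00-17:15.
Summing the common windows: 165 + 75 = 240 minutes.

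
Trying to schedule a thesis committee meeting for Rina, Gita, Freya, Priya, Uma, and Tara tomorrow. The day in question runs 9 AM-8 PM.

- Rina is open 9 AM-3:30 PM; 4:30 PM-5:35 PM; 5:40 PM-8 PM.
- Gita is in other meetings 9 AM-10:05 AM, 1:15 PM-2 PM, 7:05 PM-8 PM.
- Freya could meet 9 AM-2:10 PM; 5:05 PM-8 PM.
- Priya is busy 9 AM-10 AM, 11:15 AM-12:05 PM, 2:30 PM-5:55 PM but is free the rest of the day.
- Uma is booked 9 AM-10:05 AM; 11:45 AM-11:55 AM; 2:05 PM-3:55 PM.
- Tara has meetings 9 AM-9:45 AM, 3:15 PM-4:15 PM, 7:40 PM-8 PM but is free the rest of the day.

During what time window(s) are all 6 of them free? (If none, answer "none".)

10:05-11:15, 12:05-13:15, 14:00-14:05, 17:55-19:05

Rina free: 09:00-15:30, 16:30-17:35, 17:40-20:00.
Gita free: 10:05-13:15, 14:00-19:05 (invert busy blocks within the working day).
Freya free: 09:00-14:10, 17:05-20:00.
Priya free: 10:00-11:15, 12:05-14:30, 17:55-20:00 (invert busy blocks within the working day).
Uma free: 10:05-11:45, 11:55-14:05, 15:55-20:00 (invert busy blocks within the working day).
Tara free: 09:45-15:15, 16:15-19:40 (invert busy blocks within the working day).
Rina ∩ Gita: 10:05-13:15, 14:00-15:30, 16:30-17:35, 17:40-19:05.
Rina ∩ Gita ∩ Freya: 10:05-13:15, 14:00-14:10, 17:05-17:35, 17:40-19:05.
Rina ∩ Gita ∩ Freya ∩ Priya: 10:05-11:15, 12:05-13:15, 14:00-14:10, 17:55-19:05.
Rina ∩ Gita ∩ Freya ∩ Priya ∩ Uma: 10:05-11:15, 12:05-13:15, 14:00-14:05, 17:55-19:05.
Rina ∩ Gita ∩ Freya ∩ Priya ∩ Uma ∩ Tara: 10:05-11:15, 12:05-13:15, 14:00-14:05, 17:55-19:05.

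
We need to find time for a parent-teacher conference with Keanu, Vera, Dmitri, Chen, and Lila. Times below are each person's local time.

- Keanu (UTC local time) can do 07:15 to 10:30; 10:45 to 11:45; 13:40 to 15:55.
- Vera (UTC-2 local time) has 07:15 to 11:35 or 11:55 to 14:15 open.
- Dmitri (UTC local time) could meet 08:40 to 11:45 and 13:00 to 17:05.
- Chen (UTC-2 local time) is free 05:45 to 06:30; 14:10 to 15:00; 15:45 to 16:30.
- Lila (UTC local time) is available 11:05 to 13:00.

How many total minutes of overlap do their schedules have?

0

Keanu in UTC: 07:15-10:30, 10:45-11:45, 13:40-15:55.
Vera in UTC: 09:15-13:35, 13:55-16:15 (add 2h to convert from UTC-2).
Dmitri in UTC: 08:40-11:45, 13:00-17:05.
Chen in UTC: 07:45-08:30, 16:10-17:00, 17:45-18:30 (add 2h to convert from UTC-2).
Lila in UTC: 11:05-13:00.
Keanu ∩ Vera: 09:15-10:30, 10:45-11:45, 13:55-15:55.
Keanu ∩ Vera ∩ Dmitri: 09:15-10:30, 10:45-11:45, 13:55-15:55.
Keanu ∩ Vera ∩ Dmitri ∩ Chen: ∅.
Keanu ∩ Vera ∩ Dmitri ∩ Chen ∩ Lila: ∅.
There is no time when everyone is free.
There is no common window, so the total is 0 minutes.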